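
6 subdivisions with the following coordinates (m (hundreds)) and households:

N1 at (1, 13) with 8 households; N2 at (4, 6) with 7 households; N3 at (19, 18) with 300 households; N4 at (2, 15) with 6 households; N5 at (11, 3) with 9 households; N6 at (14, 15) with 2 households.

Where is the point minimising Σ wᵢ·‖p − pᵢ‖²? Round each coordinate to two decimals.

(17.70, 17.15)

The minimiser of Σwᵢ‖p−pᵢ‖² is the weighted centroid p* = (Σwᵢpᵢ)/(Σwᵢ).
Σwᵢ = 332.
Σwᵢxᵢ = 8·1 + 7·4 + 300·19 + 6·2 + 9·11 + 2·14 = 5875.
Σwᵢyᵢ = 8·13 + 7·6 + 300·18 + 6·15 + 9·3 + 2·15 = 5693.
x* = 5875/332 = 17.70, y* = 5693/332 = 17.15.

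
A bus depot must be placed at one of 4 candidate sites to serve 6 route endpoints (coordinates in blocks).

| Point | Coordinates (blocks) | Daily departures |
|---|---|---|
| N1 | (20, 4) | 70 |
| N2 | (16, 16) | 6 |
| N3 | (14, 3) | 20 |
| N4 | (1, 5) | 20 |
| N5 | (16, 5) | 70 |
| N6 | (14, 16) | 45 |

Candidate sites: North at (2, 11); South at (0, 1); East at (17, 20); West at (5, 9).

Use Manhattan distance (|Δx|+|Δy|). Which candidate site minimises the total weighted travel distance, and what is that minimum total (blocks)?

Total weighted distance at each candidate:
  North (2, 11): total = 4569
  South (0, 1): total = 4921
  East (17, 20): total = 3815
  West (5, 9): total = 3738
Minimum is at West with total 3738 blocks.

West, total 3738 blocks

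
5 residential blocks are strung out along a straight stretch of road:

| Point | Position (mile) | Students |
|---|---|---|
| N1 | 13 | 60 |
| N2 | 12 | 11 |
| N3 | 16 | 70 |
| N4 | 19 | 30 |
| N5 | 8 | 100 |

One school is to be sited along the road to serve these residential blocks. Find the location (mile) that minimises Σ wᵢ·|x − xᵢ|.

For a sum of weighted absolute distances on a line, the optimum is the weighted median (not the mean). Total weight W = 271; half-weight = 135.5.
Sort by position and accumulate weight:
  mile 8 (N5, w=100) → cum 100
  mile 12 (N2, w=11) → cum 111
  mile 13 (N1, w=60) → cum 171  ≥ 135.5 → median here
  mile 16 (N3, w=70) → cum 241
  mile 19 (N4, w=30) → cum 271
Optimal location: mile 13.

x = 13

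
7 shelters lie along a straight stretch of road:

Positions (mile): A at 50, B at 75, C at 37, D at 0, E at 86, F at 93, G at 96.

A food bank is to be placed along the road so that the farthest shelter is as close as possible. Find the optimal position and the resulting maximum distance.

The 1-center on a line is the midpoint of the two extreme points: leftmost at 0, rightmost at 96.
Optimal location = (0 + 96)/2 = 48; maximum distance = (96 − 0)/2 = 48.

location 48, max distance 48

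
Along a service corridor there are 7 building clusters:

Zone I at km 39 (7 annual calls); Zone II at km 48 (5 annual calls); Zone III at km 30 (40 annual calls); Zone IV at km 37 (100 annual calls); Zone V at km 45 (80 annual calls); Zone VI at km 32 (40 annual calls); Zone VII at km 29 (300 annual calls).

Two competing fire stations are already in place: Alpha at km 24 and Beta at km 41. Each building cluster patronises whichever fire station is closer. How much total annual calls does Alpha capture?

The indifferent point is the midpoint (24+41)/2 = 32.5; building clusters left of it (closer to Alpha at 24) go to Alpha, those right go to Beta.
  Zone VII at 29 (w=300) → Alpha
  Zone III at 30 (w=40) → Alpha
  Zone VI at 32 (w=40) → Alpha
  Zone IV at 37 (w=100) → Beta
  Zone I at 39 (w=7) → Beta
  Zone V at 45 (w=80) → Beta
  Zone II at 48 (w=5) → Beta
Alpha captures 380; Beta captures 192.

380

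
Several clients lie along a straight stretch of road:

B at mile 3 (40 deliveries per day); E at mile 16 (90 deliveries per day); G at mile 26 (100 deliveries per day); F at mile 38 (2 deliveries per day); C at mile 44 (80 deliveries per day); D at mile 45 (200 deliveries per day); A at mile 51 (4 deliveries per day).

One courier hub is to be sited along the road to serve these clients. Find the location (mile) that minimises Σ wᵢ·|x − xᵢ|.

x = 44

For a sum of weighted absolute distances on a line, the optimum is the weighted median (not the mean). Total weight W = 516; half-weight = 258.
Sort by position and accumulate weight:
  mile 3 (B, w=40) → cum 40
  mile 16 (E, w=90) → cum 130
  mile 26 (G, w=100) → cum 230
  mile 38 (F, w=2) → cum 232
  mile 44 (C, w=80) → cum 312  ≥ 258 → median here
  mile 45 (D, w=200) → cum 512
  mile 51 (A, w=4) → cum 516
Optimal location: mile 44.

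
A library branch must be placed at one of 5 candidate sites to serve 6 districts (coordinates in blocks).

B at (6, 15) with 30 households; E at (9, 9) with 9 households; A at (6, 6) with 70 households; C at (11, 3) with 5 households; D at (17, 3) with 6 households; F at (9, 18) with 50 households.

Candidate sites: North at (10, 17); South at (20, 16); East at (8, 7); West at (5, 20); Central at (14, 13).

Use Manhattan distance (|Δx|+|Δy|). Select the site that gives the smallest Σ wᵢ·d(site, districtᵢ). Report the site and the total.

East, total 1250 blocks

Total weighted distance at each candidate:
  North (10, 17): total = 1612
  South (20, 16): total = 3148
  East (8, 7): total = 1250
  West (5, 20): total = 1954
  Central (14, 13): total = 2074
Minimum is at East with total 1250 blocks.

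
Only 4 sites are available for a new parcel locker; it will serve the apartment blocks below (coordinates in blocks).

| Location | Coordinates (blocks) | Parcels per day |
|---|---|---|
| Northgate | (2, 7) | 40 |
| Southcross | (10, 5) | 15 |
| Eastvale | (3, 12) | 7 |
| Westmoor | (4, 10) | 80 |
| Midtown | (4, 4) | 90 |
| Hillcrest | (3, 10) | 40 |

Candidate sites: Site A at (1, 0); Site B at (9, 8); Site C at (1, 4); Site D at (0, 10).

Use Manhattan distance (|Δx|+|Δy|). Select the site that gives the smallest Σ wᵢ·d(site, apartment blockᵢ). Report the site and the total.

Total weighted distance at each candidate:
  Site A (1, 0): total = 2778
  Site B (9, 8): total = 2140
  Site C (1, 4): total = 1690
  Site D (0, 10): total = 1800
Minimum is at Site C with total 1690 blocks.

Site C, total 1690 blocks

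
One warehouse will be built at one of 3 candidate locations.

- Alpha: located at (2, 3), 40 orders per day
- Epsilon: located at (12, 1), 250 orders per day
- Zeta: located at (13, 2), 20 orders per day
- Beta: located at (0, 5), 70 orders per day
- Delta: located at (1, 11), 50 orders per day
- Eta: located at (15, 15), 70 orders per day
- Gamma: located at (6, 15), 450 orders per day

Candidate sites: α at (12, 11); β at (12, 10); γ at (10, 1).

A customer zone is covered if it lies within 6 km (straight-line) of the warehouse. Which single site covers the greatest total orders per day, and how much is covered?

Coverage radius r = 6 km; a point is covered iff (Δx)²+(Δy)² ≤ 6² = 36.
  α (12, 11): covers {Eta} → 70
  β (12, 10): covers {Eta} → 70
  γ (10, 1): covers {Epsilon, Zeta} → 270
Maximum coverage at γ: 270 orders per day.

γ, covering 270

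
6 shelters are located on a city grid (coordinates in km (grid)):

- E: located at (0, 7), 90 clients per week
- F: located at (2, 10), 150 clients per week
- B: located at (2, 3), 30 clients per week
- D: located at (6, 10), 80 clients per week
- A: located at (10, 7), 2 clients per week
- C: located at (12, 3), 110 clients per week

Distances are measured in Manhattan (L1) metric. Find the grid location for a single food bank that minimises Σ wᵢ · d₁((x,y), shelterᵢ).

(2, 7)

Manhattan distance separates: Σwᵢ(|x−xᵢ|+|y−yᵢ|) = Σwᵢ|x−xᵢ| + Σwᵢ|y−yᵢ|, so x and y are optimised independently as 1-D weighted medians.
Total weight W = 462; half = 231.
x-coordinate, sorted with cumulative weight:
  x=0 (E, w=90) cum 90
  x=2 (F, w=150) cum 240  ← median
  x=2 (B, w=30) cum 270
  x=6 (D, w=80) cum 350
  x=10 (A, w=2) cum 352
  x=12 (C, w=110) cum 462
⇒ x* = 2
y-coordinate, sorted with cumulative weight:
  y=3 (B, w=30) cum 30
  y=3 (C, w=110) cum 140
  y=7 (E, w=90) cum 230
  y=7 (A, w=2) cum 232  ← median
  y=10 (F, w=150) cum 382
  y=10 (D, w=80) cum 462
⇒ y* = 7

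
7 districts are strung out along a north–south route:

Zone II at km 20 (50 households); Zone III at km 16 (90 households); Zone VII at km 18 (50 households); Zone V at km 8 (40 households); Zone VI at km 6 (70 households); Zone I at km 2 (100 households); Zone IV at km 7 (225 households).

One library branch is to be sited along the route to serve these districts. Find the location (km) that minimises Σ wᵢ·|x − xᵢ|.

For a sum of weighted absolute distances on a line, the optimum is the weighted median (not the mean). Total weight W = 625; half-weight = 312.5.
Sort by position and accumulate weight:
  km 2 (Zone I, w=100) → cum 100
  km 6 (Zone VI, w=70) → cum 170
  km 7 (Zone IV, w=225) → cum 395  ≥ 312.5 → median here
  km 8 (Zone V, w=40) → cum 435
  km 16 (Zone III, w=90) → cum 525
  km 18 (Zone VII, w=50) → cum 575
  km 20 (Zone II, w=50) → cum 625
Optimal location: km 7.

x = 7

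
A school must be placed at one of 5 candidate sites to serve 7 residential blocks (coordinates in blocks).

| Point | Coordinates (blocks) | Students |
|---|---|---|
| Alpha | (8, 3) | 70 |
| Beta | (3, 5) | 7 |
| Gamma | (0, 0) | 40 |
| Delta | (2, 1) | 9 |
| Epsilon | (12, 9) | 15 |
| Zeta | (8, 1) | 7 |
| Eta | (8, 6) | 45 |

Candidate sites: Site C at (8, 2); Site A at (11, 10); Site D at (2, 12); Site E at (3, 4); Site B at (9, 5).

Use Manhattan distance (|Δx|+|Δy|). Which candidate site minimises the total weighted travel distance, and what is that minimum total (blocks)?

Total weighted distance at each candidate:
  Site C (8, 2): total = 941
  Site A (11, 10): total = 2222
  Site D (2, 12): total = 2619
  Site E (3, 4): total = 1324
  Site B (9, 5): total = 1141
Minimum is at Site C with total 941 blocks.

Site C, total 941 blocks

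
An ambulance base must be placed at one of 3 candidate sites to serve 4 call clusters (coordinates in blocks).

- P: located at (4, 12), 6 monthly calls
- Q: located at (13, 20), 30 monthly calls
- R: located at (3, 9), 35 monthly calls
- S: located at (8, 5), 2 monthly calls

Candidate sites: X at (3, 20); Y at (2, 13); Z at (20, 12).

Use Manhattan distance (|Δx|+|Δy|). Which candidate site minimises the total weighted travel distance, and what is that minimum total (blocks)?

Total weighted distance at each candidate:
  X (3, 20): total = 779
  Y (2, 13): total = 761
  Z (20, 12): total = 1284
Minimum is at Y with total 761 blocks.

Y, total 761 blocks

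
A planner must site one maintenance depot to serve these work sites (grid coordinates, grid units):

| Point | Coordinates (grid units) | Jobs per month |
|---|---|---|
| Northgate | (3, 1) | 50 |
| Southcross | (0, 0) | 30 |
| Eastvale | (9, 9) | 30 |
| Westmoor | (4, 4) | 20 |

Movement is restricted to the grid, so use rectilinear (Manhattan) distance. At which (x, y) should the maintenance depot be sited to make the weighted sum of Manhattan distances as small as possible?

Manhattan distance separates: Σwᵢ(|x−xᵢ|+|y−yᵢ|) = Σwᵢ|x−xᵢ| + Σwᵢ|y−yᵢ|, so x and y are optimised independently as 1-D weighted medians.
Total weight W = 130; half = 65.
x-coordinate, sorted with cumulative weight:
  x=0 (Southcross, w=30) cum 30
  x=3 (Northgate, w=50) cum 80  ← median
  x=4 (Westmoor, w=20) cum 100
  x=9 (Eastvale, w=30) cum 130
⇒ x* = 3
y-coordinate, sorted with cumulative weight:
  y=0 (Southcross, w=30) cum 30
  y=1 (Northgate, w=50) cum 80  ← median
  y=4 (Westmoor, w=20) cum 100
  y=9 (Eastvale, w=30) cum 130
⇒ y* = 1

(3, 1)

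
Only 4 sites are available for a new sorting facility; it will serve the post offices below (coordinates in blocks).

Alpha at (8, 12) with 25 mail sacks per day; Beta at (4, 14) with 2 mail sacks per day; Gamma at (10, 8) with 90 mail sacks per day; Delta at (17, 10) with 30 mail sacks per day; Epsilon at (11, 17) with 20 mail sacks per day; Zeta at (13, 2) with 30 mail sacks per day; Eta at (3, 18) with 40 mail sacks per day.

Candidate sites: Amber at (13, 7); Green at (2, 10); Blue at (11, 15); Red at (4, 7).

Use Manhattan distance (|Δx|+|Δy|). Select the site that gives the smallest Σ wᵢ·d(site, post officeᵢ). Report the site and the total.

Amber, total 2082 blocks

Total weighted distance at each candidate:
  Amber (13, 7): total = 2082
  Green (2, 10): total = 2812
  Blue (11, 15): total = 2146
  Red (4, 7): total = 2589
Minimum is at Amber with total 2082 blocks.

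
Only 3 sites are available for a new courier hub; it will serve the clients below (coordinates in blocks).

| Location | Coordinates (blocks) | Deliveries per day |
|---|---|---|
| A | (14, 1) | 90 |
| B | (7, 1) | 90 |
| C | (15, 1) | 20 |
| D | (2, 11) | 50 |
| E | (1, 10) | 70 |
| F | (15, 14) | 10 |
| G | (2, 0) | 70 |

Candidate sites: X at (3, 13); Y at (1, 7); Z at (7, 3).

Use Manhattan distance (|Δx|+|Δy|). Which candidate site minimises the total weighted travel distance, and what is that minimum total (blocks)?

Z, total 3500 blocks

Total weighted distance at each candidate:
  X (3, 13): total = 5600
  Y (1, 7): total = 4420
  Z (7, 3): total = 3500
Minimum is at Z with total 3500 blocks.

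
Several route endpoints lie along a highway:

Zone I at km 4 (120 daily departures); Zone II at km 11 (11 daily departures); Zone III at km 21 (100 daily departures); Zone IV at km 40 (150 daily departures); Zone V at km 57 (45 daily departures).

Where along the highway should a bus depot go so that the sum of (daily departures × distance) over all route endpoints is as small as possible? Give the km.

For a sum of weighted absolute distances on a line, the optimum is the weighted median (not the mean). Total weight W = 426; half-weight = 213.
Sort by position and accumulate weight:
  km 4 (Zone I, w=120) → cum 120
  km 11 (Zone II, w=11) → cum 131
  km 21 (Zone III, w=100) → cum 231  ≥ 213 → median here
  km 40 (Zone IV, w=150) → cum 381
  km 57 (Zone V, w=45) → cum 426
Optimal location: km 21.

x = 21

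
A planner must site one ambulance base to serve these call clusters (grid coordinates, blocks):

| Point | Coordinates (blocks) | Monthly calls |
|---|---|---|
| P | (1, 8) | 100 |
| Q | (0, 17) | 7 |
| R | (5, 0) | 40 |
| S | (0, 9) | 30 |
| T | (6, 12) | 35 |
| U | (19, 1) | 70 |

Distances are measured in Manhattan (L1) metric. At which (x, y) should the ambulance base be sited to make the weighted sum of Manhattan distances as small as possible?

Manhattan distance separates: Σwᵢ(|x−xᵢ|+|y−yᵢ|) = Σwᵢ|x−xᵢ| + Σwᵢ|y−yᵢ|, so x and y are optimised independently as 1-D weighted medians.
Total weight W = 282; half = 141.
x-coordinate, sorted with cumulative weight:
  x=0 (Q, w=7) cum 7
  x=0 (S, w=30) cum 37
  x=1 (P, w=100) cum 137
  x=5 (R, w=40) cum 177  ← median
  x=6 (T, w=35) cum 212
  x=19 (U, w=70) cum 282
⇒ x* = 5
y-coordinate, sorted with cumulative weight:
  y=0 (R, w=40) cum 40
  y=1 (U, w=70) cum 110
  y=8 (P, w=100) cum 210  ← median
  y=9 (S, w=30) cum 240
  y=12 (T, w=35) cum 275
  y=17 (Q, w=7) cum 282
⇒ y* = 8

(5, 8)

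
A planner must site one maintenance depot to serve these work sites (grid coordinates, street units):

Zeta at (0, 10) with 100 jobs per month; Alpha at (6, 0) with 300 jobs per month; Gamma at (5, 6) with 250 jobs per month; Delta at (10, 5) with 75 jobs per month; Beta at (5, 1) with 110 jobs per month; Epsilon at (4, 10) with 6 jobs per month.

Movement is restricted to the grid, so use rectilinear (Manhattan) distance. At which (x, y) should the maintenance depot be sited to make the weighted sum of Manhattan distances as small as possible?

Manhattan distance separates: Σwᵢ(|x−xᵢ|+|y−yᵢ|) = Σwᵢ|x−xᵢ| + Σwᵢ|y−yᵢ|, so x and y are optimised independently as 1-D weighted medians.
Total weight W = 841; half = 420.5.
x-coordinate, sorted with cumulative weight:
  x=0 (Zeta, w=100) cum 100
  x=4 (Epsilon, w=6) cum 106
  x=5 (Gamma, w=250) cum 356
  x=5 (Beta, w=110) cum 466  ← median
  x=6 (Alpha, w=300) cum 766
  x=10 (Delta, w=75) cum 841
⇒ x* = 5
y-coordinate, sorted with cumulative weight:
  y=0 (Alpha, w=300) cum 300
  y=1 (Beta, w=110) cum 410
  y=5 (Delta, w=75) cum 485  ← median
  y=6 (Gamma, w=250) cum 735
  y=10 (Zeta, w=100) cum 835
  y=10 (Epsilon, w=6) cum 841
⇒ y* = 5

(5, 5)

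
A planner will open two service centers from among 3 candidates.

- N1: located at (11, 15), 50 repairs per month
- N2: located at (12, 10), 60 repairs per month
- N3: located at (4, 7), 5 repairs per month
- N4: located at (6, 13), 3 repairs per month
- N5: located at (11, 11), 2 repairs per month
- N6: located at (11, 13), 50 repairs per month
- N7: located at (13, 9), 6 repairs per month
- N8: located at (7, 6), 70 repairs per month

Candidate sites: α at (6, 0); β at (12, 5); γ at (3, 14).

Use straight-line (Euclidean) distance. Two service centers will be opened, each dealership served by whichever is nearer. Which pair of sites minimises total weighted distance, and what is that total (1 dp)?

{β, γ}, total 1544.9

Evaluate every pair (each demand assigned to the nearer of the two):
  {β, γ}: total = 1544.9
  {α, β}: total = 1665.8
  {α, γ}: total = 1952.0
Best pair: {β, γ} with total 1544.9.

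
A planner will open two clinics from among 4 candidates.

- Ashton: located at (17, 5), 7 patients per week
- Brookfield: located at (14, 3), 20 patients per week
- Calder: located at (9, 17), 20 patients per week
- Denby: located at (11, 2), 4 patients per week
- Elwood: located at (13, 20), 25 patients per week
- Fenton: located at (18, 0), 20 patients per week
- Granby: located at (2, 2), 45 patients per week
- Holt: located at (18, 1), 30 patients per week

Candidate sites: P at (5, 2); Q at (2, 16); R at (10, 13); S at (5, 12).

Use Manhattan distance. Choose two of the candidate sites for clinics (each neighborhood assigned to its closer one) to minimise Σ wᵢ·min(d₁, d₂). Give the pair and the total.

{P, R}, total 1534

Evaluate every pair (each demand assigned to the nearer of the two):
  {P, R}: total = 1534
  {P, Q}: total = 1719
  {P, S}: total = 1764
  {R, S}: total = 2388
  {Q, R}: total = 2433
  {Q, S}: total = 2897
Best pair: {P, R} with total 1534.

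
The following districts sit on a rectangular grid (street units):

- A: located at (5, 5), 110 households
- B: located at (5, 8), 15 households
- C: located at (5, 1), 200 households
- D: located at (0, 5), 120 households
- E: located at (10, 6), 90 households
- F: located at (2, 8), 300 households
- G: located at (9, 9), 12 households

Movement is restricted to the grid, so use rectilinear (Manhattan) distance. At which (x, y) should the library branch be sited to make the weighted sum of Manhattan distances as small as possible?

(5, 5)

Manhattan distance separates: Σwᵢ(|x−xᵢ|+|y−yᵢ|) = Σwᵢ|x−xᵢ| + Σwᵢ|y−yᵢ|, so x and y are optimised independently as 1-D weighted medians.
Total weight W = 847; half = 423.5.
x-coordinate, sorted with cumulative weight:
  x=0 (D, w=120) cum 120
  x=2 (F, w=300) cum 420
  x=5 (A, w=110) cum 530  ← median
  x=5 (B, w=15) cum 545
  x=5 (C, w=200) cum 745
  x=9 (G, w=12) cum 757
  x=10 (E, w=90) cum 847
⇒ x* = 5
y-coordinate, sorted with cumulative weight:
  y=1 (C, w=200) cum 200
  y=5 (A, w=110) cum 310
  y=5 (D, w=120) cum 430  ← median
  y=6 (E, w=90) cum 520
  y=8 (B, w=15) cum 535
  y=8 (F, w=300) cum 835
  y=9 (G, w=12) cum 847
⇒ y* = 5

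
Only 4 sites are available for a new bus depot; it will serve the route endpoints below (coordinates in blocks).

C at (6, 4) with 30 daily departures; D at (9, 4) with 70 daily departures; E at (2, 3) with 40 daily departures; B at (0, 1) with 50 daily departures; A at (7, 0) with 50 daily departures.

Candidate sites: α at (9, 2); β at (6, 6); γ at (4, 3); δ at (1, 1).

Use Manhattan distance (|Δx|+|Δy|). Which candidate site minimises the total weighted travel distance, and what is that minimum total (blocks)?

γ, total 1190 blocks

Total weighted distance at each candidate:
  α (9, 2): total = 1310
  β (6, 6): total = 1590
  γ (4, 3): total = 1190
  δ (1, 1): total = 1530
Minimum is at γ with total 1190 blocks.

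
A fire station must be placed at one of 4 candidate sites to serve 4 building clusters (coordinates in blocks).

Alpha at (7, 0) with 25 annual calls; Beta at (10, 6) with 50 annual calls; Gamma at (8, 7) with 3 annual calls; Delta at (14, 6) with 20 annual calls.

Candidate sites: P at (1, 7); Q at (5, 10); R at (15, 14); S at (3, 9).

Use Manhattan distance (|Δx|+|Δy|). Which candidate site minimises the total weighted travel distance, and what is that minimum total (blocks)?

Total weighted distance at each candidate:
  P (1, 7): total = 1126
  Q (5, 10): total = 1028
  R (15, 14): total = 1422
  S (3, 9): total = 1126
Minimum is at Q with total 1028 blocks.

Q, total 1028 blocks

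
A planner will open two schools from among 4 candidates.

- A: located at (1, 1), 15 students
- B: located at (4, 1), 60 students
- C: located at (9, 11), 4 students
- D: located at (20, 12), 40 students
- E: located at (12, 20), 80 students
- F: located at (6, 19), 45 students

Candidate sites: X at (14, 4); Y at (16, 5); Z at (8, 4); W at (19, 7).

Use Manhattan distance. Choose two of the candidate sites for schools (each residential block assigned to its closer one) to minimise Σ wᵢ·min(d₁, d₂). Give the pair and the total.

{Z, W}, total 3207

Evaluate every pair (each demand assigned to the nearer of the two):
  {Z, W}: total = 3207
  {Y, Z}: total = 3327
  {X, Z}: total = 3367
  {X, W}: total = 3783
  {X, Y}: total = 3983
  {Y, W}: total = 4137
Best pair: {Z, W} with total 3207.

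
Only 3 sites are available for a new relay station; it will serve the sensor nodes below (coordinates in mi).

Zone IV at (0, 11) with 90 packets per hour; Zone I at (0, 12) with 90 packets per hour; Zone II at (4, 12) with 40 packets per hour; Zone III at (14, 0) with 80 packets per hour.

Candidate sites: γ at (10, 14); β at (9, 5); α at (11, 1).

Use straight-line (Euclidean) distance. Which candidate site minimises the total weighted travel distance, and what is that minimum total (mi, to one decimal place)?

Total weighted distance at each candidate:
  γ (10, 14): total = 3275.3
  β (9, 5): total = 2909.4
  α (11, 1): total = 3512.5
Minimum is at β with total 2909.4 mi.

β, total 2909.4 mi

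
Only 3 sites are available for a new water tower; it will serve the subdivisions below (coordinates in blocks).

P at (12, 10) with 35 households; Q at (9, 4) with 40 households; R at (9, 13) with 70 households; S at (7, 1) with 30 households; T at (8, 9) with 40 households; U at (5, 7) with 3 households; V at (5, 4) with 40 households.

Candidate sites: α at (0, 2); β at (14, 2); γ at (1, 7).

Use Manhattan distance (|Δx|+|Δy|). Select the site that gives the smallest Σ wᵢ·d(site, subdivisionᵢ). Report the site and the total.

γ, total 2922 blocks

Total weighted distance at each candidate:
  α (0, 2): total = 3690
  β (14, 2): total = 2992
  γ (1, 7): total = 2922
Minimum is at γ with total 2922 blocks.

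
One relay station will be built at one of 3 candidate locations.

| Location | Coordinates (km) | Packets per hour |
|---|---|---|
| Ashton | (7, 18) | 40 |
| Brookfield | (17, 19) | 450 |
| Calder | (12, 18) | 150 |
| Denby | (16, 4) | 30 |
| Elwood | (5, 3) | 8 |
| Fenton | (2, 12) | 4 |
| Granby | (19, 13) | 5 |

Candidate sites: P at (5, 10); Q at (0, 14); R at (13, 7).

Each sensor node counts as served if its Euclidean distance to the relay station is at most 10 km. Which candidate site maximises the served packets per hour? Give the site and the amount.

P, covering 52

Coverage radius r = 10 km; a point is covered iff (Δx)²+(Δy)² ≤ 10² = 100.
  P (5, 10): covers {Ashton, Elwood, Fenton} → 52
  Q (0, 14): covers {Ashton, Fenton} → 44
  R (13, 7): covers {Denby, Elwood, Granby} → 43
Maximum coverage at P: 52 packets per hour.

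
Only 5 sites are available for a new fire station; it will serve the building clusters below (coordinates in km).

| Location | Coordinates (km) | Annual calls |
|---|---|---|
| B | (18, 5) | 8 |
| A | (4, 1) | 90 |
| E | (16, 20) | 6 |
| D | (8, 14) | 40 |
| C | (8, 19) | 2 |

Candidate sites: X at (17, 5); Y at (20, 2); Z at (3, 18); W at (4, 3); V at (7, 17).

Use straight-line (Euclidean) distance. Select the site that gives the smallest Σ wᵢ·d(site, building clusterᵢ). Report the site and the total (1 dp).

Total weighted distance at each candidate:
  X (17, 5): total = 1864.7
  Y (20, 2): total = 2302.7
  Z (3, 18): total = 2036.7
  W (4, 3): total = 919.2
  V (7, 17): total = 1783.2
Minimum is at W with total 919.2 km.

W, total 919.2 km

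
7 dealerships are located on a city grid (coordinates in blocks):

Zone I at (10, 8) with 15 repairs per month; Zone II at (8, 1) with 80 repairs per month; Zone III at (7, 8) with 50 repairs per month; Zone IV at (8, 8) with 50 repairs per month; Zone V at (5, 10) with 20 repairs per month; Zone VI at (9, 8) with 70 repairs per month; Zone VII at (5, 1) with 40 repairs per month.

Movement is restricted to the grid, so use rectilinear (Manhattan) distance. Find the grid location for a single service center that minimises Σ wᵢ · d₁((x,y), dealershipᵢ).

(8, 8)

Manhattan distance separates: Σwᵢ(|x−xᵢ|+|y−yᵢ|) = Σwᵢ|x−xᵢ| + Σwᵢ|y−yᵢ|, so x and y are optimised independently as 1-D weighted medians.
Total weight W = 325; half = 162.5.
x-coordinate, sorted with cumulative weight:
  x=5 (Zone V, w=20) cum 20
  x=5 (Zone VII, w=40) cum 60
  x=7 (Zone III, w=50) cum 110
  x=8 (Zone II, w=80) cum 190  ← median
  x=8 (Zone IV, w=50) cum 240
  x=9 (Zone VI, w=70) cum 310
  x=10 (Zone I, w=15) cum 325
⇒ x* = 8
y-coordinate, sorted with cumulative weight:
  y=1 (Zone II, w=80) cum 80
  y=1 (Zone VII, w=40) cum 120
  y=8 (Zone I, w=15) cum 135
  y=8 (Zone III, w=50) cum 185  ← median
  y=8 (Zone IV, w=50) cum 235
  y=8 (Zone VI, w=70) cum 305
  y=10 (Zone V, w=20) cum 325
⇒ y* = 8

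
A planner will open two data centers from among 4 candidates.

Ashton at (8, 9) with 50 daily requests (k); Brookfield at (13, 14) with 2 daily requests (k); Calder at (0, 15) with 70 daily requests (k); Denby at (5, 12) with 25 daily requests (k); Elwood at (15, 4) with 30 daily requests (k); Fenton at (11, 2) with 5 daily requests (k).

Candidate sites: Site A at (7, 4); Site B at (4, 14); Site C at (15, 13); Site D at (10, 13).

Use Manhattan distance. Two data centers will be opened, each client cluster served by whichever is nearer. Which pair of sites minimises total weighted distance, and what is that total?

{Site A, Site B}, total 1013

Evaluate every pair (each demand assigned to the nearer of the two):
  {Site A, Site B}: total = 1013
  {Site B, Site D}: total = 1213
  {Site B, Site C}: total = 1226
  {Site A, Site D}: total = 1568
  {Site C, Site D}: total = 1626
  {Site A, Site C}: total = 2016
Best pair: {Site A, Site B} with total 1013.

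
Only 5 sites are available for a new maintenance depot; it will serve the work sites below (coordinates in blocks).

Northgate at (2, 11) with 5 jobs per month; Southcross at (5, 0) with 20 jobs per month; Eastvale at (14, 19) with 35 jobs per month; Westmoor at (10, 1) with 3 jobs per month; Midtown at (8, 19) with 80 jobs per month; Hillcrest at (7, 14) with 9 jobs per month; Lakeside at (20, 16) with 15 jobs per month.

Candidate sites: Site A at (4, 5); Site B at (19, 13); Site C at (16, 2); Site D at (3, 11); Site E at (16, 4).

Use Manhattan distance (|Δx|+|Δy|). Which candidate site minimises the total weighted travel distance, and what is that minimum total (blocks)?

Site D, total 2414 blocks

Total weighted distance at each candidate:
  Site A (4, 5): total = 2983
  Site B (19, 13): total = 2620
  Site C (16, 2): total = 3520
  Site D (3, 11): total = 2414
  Site E (16, 4): total = 3278
Minimum is at Site D with total 2414 blocks.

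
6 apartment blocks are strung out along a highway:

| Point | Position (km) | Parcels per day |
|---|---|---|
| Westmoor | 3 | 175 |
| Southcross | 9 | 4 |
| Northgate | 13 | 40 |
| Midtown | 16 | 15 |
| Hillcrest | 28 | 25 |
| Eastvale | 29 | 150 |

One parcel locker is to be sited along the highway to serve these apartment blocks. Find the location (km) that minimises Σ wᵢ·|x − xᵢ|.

For a sum of weighted absolute distances on a line, the optimum is the weighted median (not the mean). Total weight W = 409; half-weight = 204.5.
Sort by position and accumulate weight:
  km 3 (Westmoor, w=175) → cum 175
  km 9 (Southcross, w=4) → cum 179
  km 13 (Northgate, w=40) → cum 219  ≥ 204.5 → median here
  km 16 (Midtown, w=15) → cum 234
  km 28 (Hillcrest, w=25) → cum 259
  km 29 (Eastvale, w=150) → cum 409
Optimal location: km 13.

x = 13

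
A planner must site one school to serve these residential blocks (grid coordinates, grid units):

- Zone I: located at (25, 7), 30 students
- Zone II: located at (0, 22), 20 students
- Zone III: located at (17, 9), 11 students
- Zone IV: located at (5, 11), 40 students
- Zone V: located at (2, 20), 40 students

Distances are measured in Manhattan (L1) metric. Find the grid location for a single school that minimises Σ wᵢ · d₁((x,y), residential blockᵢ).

Manhattan distance separates: Σwᵢ(|x−xᵢ|+|y−yᵢ|) = Σwᵢ|x−xᵢ| + Σwᵢ|y−yᵢ|, so x and y are optimised independently as 1-D weighted medians.
Total weight W = 141; half = 70.5.
x-coordinate, sorted with cumulative weight:
  x=0 (Zone II, w=20) cum 20
  x=2 (Zone V, w=40) cum 60
  x=5 (Zone IV, w=40) cum 100  ← median
  x=17 (Zone III, w=11) cum 111
  x=25 (Zone I, w=30) cum 141
⇒ x* = 5
y-coordinate, sorted with cumulative weight:
  y=7 (Zone I, w=30) cum 30
  y=9 (Zone III, w=11) cum 41
  y=11 (Zone IV, w=40) cum 81  ← median
  y=20 (Zone V, w=40) cum 121
  y=22 (Zone II, w=20) cum 141
⇒ y* = 11

(5, 11)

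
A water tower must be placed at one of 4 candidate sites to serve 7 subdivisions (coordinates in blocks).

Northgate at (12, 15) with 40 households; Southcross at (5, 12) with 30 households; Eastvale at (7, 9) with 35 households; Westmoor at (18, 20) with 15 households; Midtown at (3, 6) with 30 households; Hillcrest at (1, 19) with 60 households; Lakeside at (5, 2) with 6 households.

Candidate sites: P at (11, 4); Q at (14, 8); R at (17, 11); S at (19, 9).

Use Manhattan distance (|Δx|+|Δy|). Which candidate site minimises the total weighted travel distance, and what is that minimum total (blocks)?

Q, total 3190 blocks

Total weighted distance at each candidate:
  P (11, 4): total = 3408
  Q (14, 8): total = 3190
  R (17, 11): total = 3456
  S (19, 9): total = 4006
Minimum is at Q with total 3190 blocks.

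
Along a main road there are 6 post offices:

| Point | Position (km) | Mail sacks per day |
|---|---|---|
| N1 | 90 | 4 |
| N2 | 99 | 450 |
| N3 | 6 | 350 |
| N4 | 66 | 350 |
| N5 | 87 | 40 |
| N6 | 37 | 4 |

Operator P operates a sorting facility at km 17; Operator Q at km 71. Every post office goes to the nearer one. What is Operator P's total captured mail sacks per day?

The indifferent point is the midpoint (17+71)/2 = 44; post offices left of it (closer to Operator P at 17) go to Operator P, those right go to Operator Q.
  N3 at 6 (w=350) → Operator P
  N6 at 37 (w=4) → Operator P
  N4 at 66 (w=350) → Operator Q
  N5 at 87 (w=40) → Operator Q
  N1 at 90 (w=4) → Operator Q
  N2 at 99 (w=450) → Operator Q
Operator P captures 354; Operator Q captures 844.

354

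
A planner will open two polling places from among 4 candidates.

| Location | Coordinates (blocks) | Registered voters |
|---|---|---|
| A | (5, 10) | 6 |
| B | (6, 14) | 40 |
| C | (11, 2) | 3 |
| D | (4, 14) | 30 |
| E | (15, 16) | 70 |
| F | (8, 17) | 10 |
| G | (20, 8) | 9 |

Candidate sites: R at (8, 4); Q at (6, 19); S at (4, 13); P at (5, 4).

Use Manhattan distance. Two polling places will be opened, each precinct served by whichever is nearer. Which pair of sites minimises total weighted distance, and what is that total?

Evaluate every pair (each demand assigned to the nearer of the two):
  {Q, S}: total = 1297
  {R, S}: total = 1393
  {S, P}: total = 1429
  {R, Q}: total = 1503
  {Q, P}: total = 1521
  {R, P}: total = 2425
Best pair: {Q, S} with total 1297.

{Q, S}, total 1297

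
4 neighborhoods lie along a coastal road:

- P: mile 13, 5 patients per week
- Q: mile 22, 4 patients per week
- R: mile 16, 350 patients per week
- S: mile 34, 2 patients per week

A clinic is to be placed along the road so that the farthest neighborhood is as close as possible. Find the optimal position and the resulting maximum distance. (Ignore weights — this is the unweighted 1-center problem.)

The 1-center on a line is the midpoint of the two extreme points: leftmost at 13, rightmost at 34.
Optimal location = (13 + 34)/2 = 23.5; maximum distance = (34 − 13)/2 = 10.5.

location 23.5, max distance 10.5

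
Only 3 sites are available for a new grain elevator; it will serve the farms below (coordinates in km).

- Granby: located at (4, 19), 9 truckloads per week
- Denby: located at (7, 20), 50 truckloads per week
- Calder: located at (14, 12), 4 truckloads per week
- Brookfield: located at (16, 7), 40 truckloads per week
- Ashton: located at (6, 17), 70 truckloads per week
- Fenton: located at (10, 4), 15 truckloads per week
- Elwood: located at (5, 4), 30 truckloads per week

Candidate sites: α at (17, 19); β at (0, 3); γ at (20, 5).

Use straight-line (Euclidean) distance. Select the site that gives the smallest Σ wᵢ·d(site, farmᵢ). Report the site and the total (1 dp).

α, total 2738.8 km

Total weighted distance at each candidate:
  α (17, 19): total = 2738.8
  β (0, 3): total = 3163.9
  γ (20, 5): total = 3292.1
Minimum is at α with total 2738.8 km.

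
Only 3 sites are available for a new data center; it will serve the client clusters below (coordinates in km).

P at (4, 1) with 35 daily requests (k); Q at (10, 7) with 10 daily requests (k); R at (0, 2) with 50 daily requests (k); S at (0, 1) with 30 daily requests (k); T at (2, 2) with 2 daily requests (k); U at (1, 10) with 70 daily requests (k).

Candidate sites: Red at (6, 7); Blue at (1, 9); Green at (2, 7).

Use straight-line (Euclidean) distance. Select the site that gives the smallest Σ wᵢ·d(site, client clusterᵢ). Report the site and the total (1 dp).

Green, total 991.7 km

Total weighted distance at each candidate:
  Red (6, 7): total = 1327.4
  Blue (1, 9): total = 1070.8
  Green (2, 7): total = 991.7
Minimum is at Green with total 991.7 km.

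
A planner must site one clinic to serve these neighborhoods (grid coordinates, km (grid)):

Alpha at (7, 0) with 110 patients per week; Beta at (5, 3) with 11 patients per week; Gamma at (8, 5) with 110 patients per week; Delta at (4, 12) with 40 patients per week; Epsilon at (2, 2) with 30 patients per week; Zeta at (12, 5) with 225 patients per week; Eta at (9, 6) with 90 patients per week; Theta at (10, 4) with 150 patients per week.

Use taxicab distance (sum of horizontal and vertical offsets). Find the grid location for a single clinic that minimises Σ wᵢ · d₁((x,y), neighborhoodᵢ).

(9, 5)

Manhattan distance separates: Σwᵢ(|x−xᵢ|+|y−yᵢ|) = Σwᵢ|x−xᵢ| + Σwᵢ|y−yᵢ|, so x and y are optimised independently as 1-D weighted medians.
Total weight W = 766; half = 383.
x-coordinate, sorted with cumulative weight:
  x=2 (Epsilon, w=30) cum 30
  x=4 (Delta, w=40) cum 70
  x=5 (Beta, w=11) cum 81
  x=7 (Alpha, w=110) cum 191
  x=8 (Gamma, w=110) cum 301
  x=9 (Eta, w=90) cum 391  ← median
  x=10 (Theta, w=150) cum 541
  x=12 (Zeta, w=225) cum 766
⇒ x* = 9
y-coordinate, sorted with cumulative weight:
  y=0 (Alpha, w=110) cum 110
  y=2 (Epsilon, w=30) cum 140
  y=3 (Beta, w=11) cum 151
  y=4 (Theta, w=150) cum 301
  y=5 (Gamma, w=110) cum 411  ← median
  y=5 (Zeta, w=225) cum 636
  y=6 (Eta, w=90) cum 726
  y=12 (Delta, w=40) cum 766
⇒ y* = 5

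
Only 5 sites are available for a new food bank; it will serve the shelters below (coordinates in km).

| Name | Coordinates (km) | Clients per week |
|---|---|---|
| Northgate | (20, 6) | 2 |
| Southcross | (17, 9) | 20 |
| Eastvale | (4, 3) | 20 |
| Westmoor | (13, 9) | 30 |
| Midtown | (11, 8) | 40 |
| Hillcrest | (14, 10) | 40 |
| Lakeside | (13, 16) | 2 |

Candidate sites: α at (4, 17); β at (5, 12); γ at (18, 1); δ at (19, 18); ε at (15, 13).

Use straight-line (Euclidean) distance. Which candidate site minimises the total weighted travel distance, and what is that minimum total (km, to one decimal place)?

Total weighted distance at each candidate:
  α (4, 17): total = 1947.8
  β (5, 12): total = 1392.2
  γ (18, 1): total = 1559.4
  δ (19, 18): total = 1859.5
  ε (15, 13): total = 928.0
Minimum is at ε with total 928.0 km.

ε, total 928.0 km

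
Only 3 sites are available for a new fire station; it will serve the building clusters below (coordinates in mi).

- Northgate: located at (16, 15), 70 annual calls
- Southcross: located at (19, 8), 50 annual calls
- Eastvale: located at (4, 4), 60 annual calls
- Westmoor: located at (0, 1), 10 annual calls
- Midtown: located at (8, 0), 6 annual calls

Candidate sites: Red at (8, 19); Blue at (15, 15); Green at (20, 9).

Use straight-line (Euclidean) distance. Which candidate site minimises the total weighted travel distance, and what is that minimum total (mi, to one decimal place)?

Blue, total 1711.0 mi

Total weighted distance at each candidate:
  Red (8, 19): total = 2646.3
  Blue (15, 15): total = 1711.0
  Green (20, 9): total = 1886.7
Minimum is at Blue with total 1711.0 mi.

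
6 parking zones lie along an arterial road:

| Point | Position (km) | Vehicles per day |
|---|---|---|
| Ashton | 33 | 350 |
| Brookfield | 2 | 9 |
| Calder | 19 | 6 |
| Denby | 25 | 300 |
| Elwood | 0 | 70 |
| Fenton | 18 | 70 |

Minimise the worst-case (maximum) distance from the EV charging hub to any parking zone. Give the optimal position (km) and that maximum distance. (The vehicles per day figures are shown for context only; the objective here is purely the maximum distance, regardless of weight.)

location 16.5, max distance 16.5

The 1-center on a line is the midpoint of the two extreme points: leftmost at 0, rightmost at 33.
Optimal location = (0 + 33)/2 = 16.5; maximum distance = (33 − 0)/2 = 16.5.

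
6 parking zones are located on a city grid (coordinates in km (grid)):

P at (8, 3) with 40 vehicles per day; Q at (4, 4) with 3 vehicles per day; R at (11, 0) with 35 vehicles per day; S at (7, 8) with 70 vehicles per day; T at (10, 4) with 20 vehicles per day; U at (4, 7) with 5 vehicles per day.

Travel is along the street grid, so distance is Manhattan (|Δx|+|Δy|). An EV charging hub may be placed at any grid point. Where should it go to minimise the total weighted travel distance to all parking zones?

(8, 4)

Manhattan distance separates: Σwᵢ(|x−xᵢ|+|y−yᵢ|) = Σwᵢ|x−xᵢ| + Σwᵢ|y−yᵢ|, so x and y are optimised independently as 1-D weighted medians.
Total weight W = 173; half = 86.5.
x-coordinate, sorted with cumulative weight:
  x=4 (Q, w=3) cum 3
  x=4 (U, w=5) cum 8
  x=7 (S, w=70) cum 78
  x=8 (P, w=40) cum 118  ← median
  x=10 (T, w=20) cum 138
  x=11 (R, w=35) cum 173
⇒ x* = 8
y-coordinate, sorted with cumulative weight:
  y=0 (R, w=35) cum 35
  y=3 (P, w=40) cum 75
  y=4 (Q, w=3) cum 78
  y=4 (T, w=20) cum 98  ← median
  y=7 (U, w=5) cum 103
  y=8 (S, w=70) cum 173
⇒ y* = 4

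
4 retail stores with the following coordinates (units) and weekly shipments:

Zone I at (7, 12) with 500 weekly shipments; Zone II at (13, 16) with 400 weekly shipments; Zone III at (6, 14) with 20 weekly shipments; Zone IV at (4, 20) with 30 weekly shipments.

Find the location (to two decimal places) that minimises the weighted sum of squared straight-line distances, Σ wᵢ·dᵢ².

(9.41, 13.98)

The minimiser of Σwᵢ‖p−pᵢ‖² is the weighted centroid p* = (Σwᵢpᵢ)/(Σwᵢ).
Σwᵢ = 950.
Σwᵢxᵢ = 500·7 + 400·13 + 20·6 + 30·4 = 8940.
Σwᵢyᵢ = 500·12 + 400·16 + 20·14 + 30·20 = 13280.
x* = 8940/950 = 9.41, y* = 13280/950 = 13.98.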